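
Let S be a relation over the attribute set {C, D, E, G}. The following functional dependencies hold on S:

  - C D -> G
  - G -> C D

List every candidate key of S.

Attribute E never appears on the right-hand side of any dependency, so E must belong to every candidate key.
{E}⁺ = {E}, which is not all of the schema, so we must add further attributes.
{E, G}⁺: G→CD adds C, D → {C, D, E, G}. Minimal: {G}⁺ = {C, D, G}; {E}⁺ = {E} — none reach the full schema.
{C, D, E}⁺: CD→G adds G → {C, D, E, G}. Minimal: {D, E}⁺ = {D, E}; {C, E}⁺ = {C, E}; {C, D}⁺ = {C, D, G} — none reach the full schema.
Any other superkey contains one of these as a subset, so there are no further candidate keys.

{E, G}; {C, D, E}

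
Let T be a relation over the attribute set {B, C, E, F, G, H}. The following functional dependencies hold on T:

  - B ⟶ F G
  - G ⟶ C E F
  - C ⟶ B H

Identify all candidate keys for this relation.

B, C, G

{B}⁺: B→FG adds F, G; G→CEF adds C, E; C→BH adds H → {B, C, E, F, G, H}.
{C}⁺: C→BH adds B, H; B→FG adds F, G; G→CEF adds E → {B, C, E, F, G, H}.
{G}⁺: G→CEF adds C, E, F; C→BH adds B, H → {B, C, E, F, G, H}.
Any other superkey contains one of these as a subset, so there are no further candidate keys.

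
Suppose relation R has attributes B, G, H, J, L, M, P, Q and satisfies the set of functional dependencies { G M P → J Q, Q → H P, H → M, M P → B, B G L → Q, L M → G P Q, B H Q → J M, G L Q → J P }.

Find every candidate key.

HL, LM, LQ, BGL

{H, L}⁺: H→M adds M; LM→GPQ adds G, P, Q; GLQ→JP adds J; MP→B adds B → {B, G, H, J, L, M, P, Q}. Minimal: {L}⁺ = {L}; {H}⁺ = {H, M} — none reach the full schema.
{L, M}⁺: LM→GPQ adds G, P, Q; GLQ→JP adds J; Q→HP adds H; MP→B adds B → {B, G, H, J, L, M, P, Q}. Minimal: {M}⁺ = {M}; {L}⁺ = {L} — none reach the full schema.
{L, Q}⁺: Q→HP adds H, P; H→M adds M; MP→B adds B; LM→GPQ adds G; BHQ→JM adds J → {B, G, H, J, L, M, P, Q}. Minimal: {Q}⁺ = {B, H, J, M, P, Q}; {L}⁺ = {L} — none reach the full schema.
{B, G, L}⁺: BGL→Q adds Q; GLQ→JP adds J, P; Q→HP adds H; H→M adds M → {B, G, H, J, L, M, P, Q}. Minimal: {G, L}⁺ = {G, L}; {B, L}⁺ = {B, L}; {B, G}⁺ = {B, G} — none reach the full schema.
Any other superkey contains one of these as a subset, so there are no further candidate keys.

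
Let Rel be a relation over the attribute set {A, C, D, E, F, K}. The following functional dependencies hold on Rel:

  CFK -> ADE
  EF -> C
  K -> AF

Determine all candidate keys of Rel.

(C, K); (E, K)

Attribute K never appears on the right-hand side of any dependency, so K must belong to every candidate key.
{K}⁺ = {A, F, K}, which is not all of the schema, so we must add further attributes.
{C, K}⁺: K→AF adds A, F; CFK→ADE adds D, E → {A, C, D, E, F, K}. Minimal: {K}⁺ = {A, F, K}; {C}⁺ = {C} — none reach the full schema.
{E, K}⁺: K→AF adds A, F; EF→C adds C; CFK→ADE adds D → {A, C, D, E, F, K}. Minimal: {K}⁺ = {A, F, K}; {E}⁺ = {E} — none reach the full schema.
Any other superkey contains one of these as a subset, so there are no further candidate keys.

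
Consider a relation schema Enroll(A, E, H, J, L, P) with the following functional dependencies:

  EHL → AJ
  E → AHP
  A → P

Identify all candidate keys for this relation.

(E, L)

Attributes E, L never appear on any right-hand side, so every candidate key must contain {E, L}.
{E, L}⁺ = {A, E, H, J, L, P}, which is all of the schema, so {E, L} is the only candidate key.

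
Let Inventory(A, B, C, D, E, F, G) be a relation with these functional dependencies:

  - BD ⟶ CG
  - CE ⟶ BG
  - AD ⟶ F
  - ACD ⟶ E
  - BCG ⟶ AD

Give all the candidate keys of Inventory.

{B, D}; {C, E}; {A, C, D}; {B, C, G}

{B, D}⁺: BD→CG adds C, G; BCG→AD adds A; AD→F adds F; ACD→E adds E → {A, B, C, D, E, F, G}.
{C, E}⁺: CE→BG adds B, G; BCG→AD adds A, D; AD→F adds F → {A, B, C, D, E, F, G}.
{A, C, D}⁺: AD→F adds F; ACD→E adds E; CE→BG adds B, G → {A, B, C, D, E, F, G}.
{B, C, G}⁺: BCG→AD adds A, D; AD→F adds F; ACD→E adds E → {A, B, C, D, E, F, G}.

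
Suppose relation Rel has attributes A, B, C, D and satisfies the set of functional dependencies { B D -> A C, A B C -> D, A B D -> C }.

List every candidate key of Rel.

(B, D), (A, B, C)

Attribute B never appears on the right-hand side of any dependency, so B must belong to every candidate key.
{B}⁺ = {B}, which is not all of the schema, so we must add further attributes.
{B, D}⁺: BD→AC adds A, C → {A, B, C, D}. Minimal: {D}⁺ = {D}; {B}⁺ = {B} — none reach the full schema.
{A, B, C}⁺: ABC→D adds D → {A, B, C, D}. Minimal: {B, C}⁺ = {B, C}; {A, C}⁺ = {A, C}; {A, B}⁺ = {A, B} — none reach the full schema.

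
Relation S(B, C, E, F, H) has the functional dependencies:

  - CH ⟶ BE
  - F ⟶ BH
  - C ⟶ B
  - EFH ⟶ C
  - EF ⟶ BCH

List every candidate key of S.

{C, F}⁺: F→BH adds B, H; CH→BE adds E → {B, C, E, F, H}. Minimal: {F}⁺ = {B, F, H}; {C}⁺ = {B, C} — none reach the full schema.
{E, F}⁺: F→BH adds B, H; EFH→C adds C → {B, C, E, F, H}. Minimal: {F}⁺ = {B, F, H}; {E}⁺ = {E} — none reach the full schema.
Any other superkey contains one of these as a subset, so there are no further candidate keys.

{C, F}, {E, F}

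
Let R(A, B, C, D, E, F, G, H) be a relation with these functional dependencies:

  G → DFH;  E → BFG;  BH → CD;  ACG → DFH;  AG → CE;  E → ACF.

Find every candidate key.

{E}⁺: E→BFG adds B, F, G; E→ACF adds A, C; G→DFH adds D, H → {A, B, C, D, E, F, G, H}.
{A, G}⁺: G→DFH adds D, F, H; AG→CE adds C, E; E→BFG adds B → {A, B, C, D, E, F, G, H}.
Any other superkey contains one of these as a subset, so there are no further candidate keys.

{E}; {A, G}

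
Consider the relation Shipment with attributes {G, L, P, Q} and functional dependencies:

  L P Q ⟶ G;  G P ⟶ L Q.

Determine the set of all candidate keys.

Attribute P never appears on the right-hand side of any dependency, so P must belong to every candidate key.
{P}⁺ = {P}, which is not all of the schema, so we must add further attributes.
{G, P}⁺: GP→LQ adds L, Q → {G, L, P, Q}. Minimal: {P}⁺ = {P}; {G}⁺ = {G} — none reach the full schema.
{L, P, Q}⁺: LPQ→G adds G → {G, L, P, Q}. Minimal: {P, Q}⁺ = {P, Q}; {L, Q}⁺ = {L, Q}; {L, P}⁺ = {L, P} — none reach the full schema.

GP, LPQ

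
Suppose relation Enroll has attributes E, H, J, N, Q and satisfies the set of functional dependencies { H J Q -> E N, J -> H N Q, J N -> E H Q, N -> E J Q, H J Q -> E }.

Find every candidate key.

{J}, {N}

{J}⁺: J→HNQ adds H, N, Q; JN→EHQ adds E → {E, H, J, N, Q}.
{N}⁺: N→EJQ adds E, J, Q; J→HNQ adds H → {E, H, J, N, Q}.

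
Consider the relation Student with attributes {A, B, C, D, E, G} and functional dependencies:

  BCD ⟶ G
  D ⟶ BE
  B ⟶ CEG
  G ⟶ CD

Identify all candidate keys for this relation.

{A, B}, {A, D}, {A, G}

{A, B}⁺: B→CEG adds C, E, G; G→CD adds D → {A, B, C, D, E, G}. Minimal: {B}⁺ = {B, C, D, E, G}; {A}⁺ = {A} — none reach the full schema.
{A, D}⁺: D→BE adds B, E; B→CEG adds C, G → {A, B, C, D, E, G}. Minimal: {D}⁺ = {B, C, D, E, G}; {A}⁺ = {A} — none reach the full schema.
{A, G}⁺: G→CD adds C, D; D→BE adds B, E → {A, B, C, D, E, G}. Minimal: {G}⁺ = {B, C, D, E, G}; {A}⁺ = {A} — none reach the full schema.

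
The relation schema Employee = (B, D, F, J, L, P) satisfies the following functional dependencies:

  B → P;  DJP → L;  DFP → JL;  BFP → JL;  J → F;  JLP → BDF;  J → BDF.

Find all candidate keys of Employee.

{J}⁺: J→F adds F; J→BDF adds B, D; B→P adds P; DJP→L adds L → {B, D, F, J, L, P}.
{B, F}⁺: B→P adds P; BFP→JL adds J, L; JLP→BDF adds D → {B, D, F, J, L, P}.
{D, F, P}⁺: DFP→JL adds J, L; JLP→BDF adds B → {B, D, F, J, L, P}.
Any other superkey contains one of these as a subset, so there are no further candidate keys.

{J}; {B, F}; {D, F, P}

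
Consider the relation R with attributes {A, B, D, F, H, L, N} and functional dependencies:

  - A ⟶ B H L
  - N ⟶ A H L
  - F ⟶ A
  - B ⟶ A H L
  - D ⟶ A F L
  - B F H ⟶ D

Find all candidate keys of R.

DN, FN

Attribute N never appears on the right-hand side of any dependency, so N must belong to every candidate key.
{N}⁺ = {A, B, H, L, N}, which is not all of the schema, so we must add further attributes.
{D, N}⁺: N→AHL adds A, H, L; D→AFL adds F; A→BHL adds B → {A, B, D, F, H, L, N}.
{F, N}⁺: N→AHL adds A, H, L; A→BHL adds B; BFH→D adds D → {A, B, D, F, H, L, N}.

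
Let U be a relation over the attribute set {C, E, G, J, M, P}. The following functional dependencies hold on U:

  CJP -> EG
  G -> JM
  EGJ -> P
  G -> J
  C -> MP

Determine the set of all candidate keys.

Attribute C never appears on the right-hand side of any dependency, so C must belong to every candidate key.
{C}⁺ = {C, M, P}, which is not all of the schema, so we must add further attributes.
{C, G}⁺: G→JM adds J, M; C→MP adds P; CJP→EG adds E → {C, E, G, J, M, P}. Minimal: {G}⁺ = {G, J, M}; {C}⁺ = {C, M, P} — none reach the full schema.
{C, J}⁺: C→MP adds M, P; CJP→EG adds E, G → {C, E, G, J, M, P}. Minimal: {J}⁺ = {J}; {C}⁺ = {C, M, P} — none reach the full schema.

(C, G); (C, J)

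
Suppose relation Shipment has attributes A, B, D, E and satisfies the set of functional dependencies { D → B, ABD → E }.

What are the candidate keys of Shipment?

Attributes A, D never appear on any right-hand side, so every candidate key must contain {A, D}.
{A, D}⁺ = {A, B, D, E}, which is all of the schema, so {A, D} is the only candidate key.

AD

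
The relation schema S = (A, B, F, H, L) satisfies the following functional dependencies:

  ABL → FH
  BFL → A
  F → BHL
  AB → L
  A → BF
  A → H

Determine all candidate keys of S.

{A}⁺: A→BF adds B, F; A→H adds H; F→BHL adds L → {A, B, F, H, L}.
{F}⁺: F→BHL adds B, H, L; BFL→A adds A → {A, B, F, H, L}.
Any other superkey contains one of these as a subset, so there are no further candidate keys.

A, F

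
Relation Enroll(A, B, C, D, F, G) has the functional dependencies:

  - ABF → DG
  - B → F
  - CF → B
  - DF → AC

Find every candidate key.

{A, B}⁺: B→F adds F; ABF→DG adds D, G; DF→AC adds C → {A, B, C, D, F, G}. Minimal: {B}⁺ = {B, F}; {A}⁺ = {A} — none reach the full schema.
{B, D}⁺: B→F adds F; DF→AC adds A, C; ABF→DG adds G → {A, B, C, D, F, G}. Minimal: {D}⁺ = {D}; {B}⁺ = {B, F} — none reach the full schema.
{D, F}⁺: DF→AC adds A, C; CF→B adds B; ABF→DG adds G → {A, B, C, D, F, G}. Minimal: {F}⁺ = {F}; {D}⁺ = {D} — none reach the full schema.
{A, C, F}⁺: CF→B adds B; ABF→DG adds D, G → {A, B, C, D, F, G}. Minimal: {C, F}⁺ = {B, C, F}; {A, F}⁺ = {A, F}; {A, C}⁺ = {A, C} — none reach the full schema.
Any other superkey contains one of these as a subset, so there are no further candidate keys.

(A, B), (B, D), (D, F), (A, C, F)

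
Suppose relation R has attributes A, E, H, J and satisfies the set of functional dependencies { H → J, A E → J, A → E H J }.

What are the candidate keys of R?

{A}

Attribute A never appears on the right-hand side of any dependency, so A must belong to every candidate key.
{A}⁺ = {A, E, H, J}, which is all of the schema, so {A} is the only candidate key.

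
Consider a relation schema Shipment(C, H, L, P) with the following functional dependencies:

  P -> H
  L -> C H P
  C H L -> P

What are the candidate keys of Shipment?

Attribute L never appears on the right-hand side of any dependency, so L must belong to every candidate key.
{L}⁺ = {C, H, L, P}, which is all of the schema, so {L} is the only candidate key.

{L}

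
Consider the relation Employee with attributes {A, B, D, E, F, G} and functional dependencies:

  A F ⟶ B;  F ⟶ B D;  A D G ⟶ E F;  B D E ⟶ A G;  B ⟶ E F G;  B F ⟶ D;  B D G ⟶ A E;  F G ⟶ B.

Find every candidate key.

{B}⁺: B→EFG adds E, F, G; BF→D adds D; BDG→AE adds A → {A, B, D, E, F, G}.
{F}⁺: F→BD adds B, D; B→EFG adds E, G; BDG→AE adds A → {A, B, D, E, F, G}.
{A, D, G}⁺: ADG→EF adds E, F; FG→B adds B → {A, B, D, E, F, G}.
Any other superkey contains one of these as a subset, so there are no further candidate keys.

{B}; {F}; {A, D, G}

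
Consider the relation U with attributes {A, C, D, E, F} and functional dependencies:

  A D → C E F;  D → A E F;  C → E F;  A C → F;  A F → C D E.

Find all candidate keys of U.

{D}⁺: D→AEF adds A, E, F; AF→CDE adds C → {A, C, D, E, F}.
{A, C}⁺: C→EF adds E, F; AF→CDE adds D → {A, C, D, E, F}. Minimal: {C}⁺ = {C, E, F}; {A}⁺ = {A} — none reach the full schema.
{A, F}⁺: AF→CDE adds C, D, E → {A, C, D, E, F}. Minimal: {F}⁺ = {F}; {A}⁺ = {A} — none reach the full schema.

{D}; {A, C}; {A, F}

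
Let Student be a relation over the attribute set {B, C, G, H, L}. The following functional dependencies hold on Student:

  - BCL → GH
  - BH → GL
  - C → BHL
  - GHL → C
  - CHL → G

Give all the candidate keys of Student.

{C}⁺: C→BHL adds B, H, L; CHL→G adds G → {B, C, G, H, L}.
{B, H}⁺: BH→GL adds G, L; GHL→C adds C → {B, C, G, H, L}. Minimal: {H}⁺ = {H}; {B}⁺ = {B} — none reach the full schema.
{G, H, L}⁺: GHL→C adds C; C→BHL adds B → {B, C, G, H, L}. Minimal: {H, L}⁺ = {H, L}; {G, L}⁺ = {G, L}; {G, H}⁺ = {G, H} — none reach the full schema.

C, BH, GHL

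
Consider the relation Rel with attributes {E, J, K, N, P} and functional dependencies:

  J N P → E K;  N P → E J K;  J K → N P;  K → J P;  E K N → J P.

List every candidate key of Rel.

(K), (N, P)

{K}⁺: K→JP adds J, P; JK→NP adds N; JNP→EK adds E → {E, J, K, N, P}.
{N, P}⁺: NP→EJK adds E, J, K → {E, J, K, N, P}. Minimal: {P}⁺ = {P}; {N}⁺ = {N} — none reach the full schema.
Any other superkey contains one of these as a subset, so there are no further candidate keys.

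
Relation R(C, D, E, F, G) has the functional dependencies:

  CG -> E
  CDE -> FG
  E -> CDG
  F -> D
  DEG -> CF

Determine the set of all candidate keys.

E, CG

{E}⁺: E→CDG adds C, D, G; DEG→CF adds F → {C, D, E, F, G}.
{C, G}⁺: CG→E adds E; E→CDG adds D; DEG→CF adds F → {C, D, E, F, G}.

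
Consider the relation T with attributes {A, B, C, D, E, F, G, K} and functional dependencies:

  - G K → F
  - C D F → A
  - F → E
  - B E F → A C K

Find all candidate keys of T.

(B, D, F, G); (B, D, G, K)

Attributes B, D, G never appear on any right-hand side, so every candidate key must contain {B, D, G}.
{B, D, G}⁺ = {B, D, G}, which is not all of the schema, so we must add further attributes.
{B, D, F, G}⁺: F→E adds E; BEF→ACK adds A, C, K → {A, B, C, D, E, F, G, K}.
{B, D, G, K}⁺: GK→F adds F; F→E adds E; BEF→ACK adds A, C → {A, B, C, D, E, F, G, K}.
Any other superkey contains one of these as a subset, so there are no further candidate keys.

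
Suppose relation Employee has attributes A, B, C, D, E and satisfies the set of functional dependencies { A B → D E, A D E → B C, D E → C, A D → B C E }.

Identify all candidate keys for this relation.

{A, B}, {A, D}

Attribute A never appears on the right-hand side of any dependency, so A must belong to every candidate key.
{A}⁺ = {A}, which is not all of the schema, so we must add further attributes.
{A, B}⁺: AB→DE adds D, E; ADE→BC adds C → {A, B, C, D, E}.
{A, D}⁺: AD→BCE adds B, C, E → {A, B, C, D, E}.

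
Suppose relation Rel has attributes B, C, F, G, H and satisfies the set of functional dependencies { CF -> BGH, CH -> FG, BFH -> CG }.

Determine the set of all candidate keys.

{C, F}⁺: CF→BGH adds B, G, H → {B, C, F, G, H}.
{C, H}⁺: CH→FG adds F, G; CF→BGH adds B → {B, C, F, G, H}.
{B, F, H}⁺: BFH→CG adds C, G → {B, C, F, G, H}.

{C, F}; {C, H}; {B, F, H}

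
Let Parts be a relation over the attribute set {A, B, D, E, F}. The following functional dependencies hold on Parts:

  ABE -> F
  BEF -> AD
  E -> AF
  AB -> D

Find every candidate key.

Attributes B, E never appear on any right-hand side, so every candidate key must contain {B, E}.
{B, E}⁺ = {A, B, D, E, F}, which is all of the schema, so {B, E} is the only candidate key.

{B, E}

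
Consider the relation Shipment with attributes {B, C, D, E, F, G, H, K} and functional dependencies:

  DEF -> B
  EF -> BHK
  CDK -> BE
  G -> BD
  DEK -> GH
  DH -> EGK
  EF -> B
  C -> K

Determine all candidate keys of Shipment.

CDF, CFG

Attributes C, F never appear on any right-hand side, so every candidate key must contain {C, F}.
{C, F}⁺ = {C, F, K}, which is not all of the schema, so we must add further attributes.
{C, D, F}⁺: C→K adds K; CDK→BE adds B, E; DEK→GH adds G, H → {B, C, D, E, F, G, H, K}. Minimal: {D, F}⁺ = {D, F}; {C, F}⁺ = {C, F, K}; {C, D}⁺ = {B, C, D, E, G, H, K} — none reach the full schema.
{C, F, G}⁺: G→BD adds B, D; C→K adds K; CDK→BE adds E; DEK→GH adds H → {B, C, D, E, F, G, H, K}. Minimal: {F, G}⁺ = {B, D, F, G}; {C, G}⁺ = {B, C, D, E, G, H, K}; {C, F}⁺ = {C, F, K} — none reach the full schema.
Any other superkey contains one of these as a subset, so there are no further candidate keys.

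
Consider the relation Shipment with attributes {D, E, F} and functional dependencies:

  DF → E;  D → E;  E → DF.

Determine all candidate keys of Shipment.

{D}; {E}

{D}⁺: D→E adds E; E→DF adds F → {D, E, F}.
{E}⁺: E→DF adds D, F → {D, E, F}.
Any other superkey contains one of these as a subset, so there are no further candidate keys.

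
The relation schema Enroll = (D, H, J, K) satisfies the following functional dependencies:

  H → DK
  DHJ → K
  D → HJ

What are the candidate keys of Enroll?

{D}; {H}

{D}⁺: D→HJ adds H, J; H→DK adds K → {D, H, J, K}.
{H}⁺: H→DK adds D, K; D→HJ adds J → {D, H, J, K}.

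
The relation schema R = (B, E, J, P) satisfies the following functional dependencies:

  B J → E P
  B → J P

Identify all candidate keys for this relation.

Attribute B never appears on the right-hand side of any dependency, so B must belong to every candidate key.
{B}⁺ = {B, E, J, P}, which is all of the schema, so {B} is the only candidate key.

{B}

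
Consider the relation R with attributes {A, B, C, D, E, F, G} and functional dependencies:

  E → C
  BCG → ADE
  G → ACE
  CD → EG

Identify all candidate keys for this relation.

{B, F, G}⁺: G→ACE adds A, C, E; BCG→ADE adds D → {A, B, C, D, E, F, G}.
{B, C, D, F}⁺: CD→EG adds E, G; BCG→ADE adds A → {A, B, C, D, E, F, G}.
{B, D, E, F}⁺: E→C adds C; CD→EG adds G; BCG→ADE adds A → {A, B, C, D, E, F, G}.

BFG; BCDF; BDEF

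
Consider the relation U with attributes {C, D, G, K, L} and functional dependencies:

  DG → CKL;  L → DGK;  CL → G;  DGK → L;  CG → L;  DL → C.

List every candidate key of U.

{L}⁺: L→DGK adds D, G, K; DL→C adds C → {C, D, G, K, L}.
{C, G}⁺: CG→L adds L; L→DGK adds D, K → {C, D, G, K, L}. Minimal: {G}⁺ = {G}; {C}⁺ = {C} — none reach the full schema.
{D, G}⁺: DG→CKL adds C, K, L → {C, D, G, K, L}. Minimal: {G}⁺ = {G}; {D}⁺ = {D} — none reach the full schema.

{L}; {C, G}; {D, G}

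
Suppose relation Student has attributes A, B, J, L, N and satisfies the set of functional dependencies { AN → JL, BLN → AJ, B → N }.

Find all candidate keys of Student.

(A, B); (B, L)

{A, B}⁺: B→N adds N; AN→JL adds J, L → {A, B, J, L, N}. Minimal: {B}⁺ = {B, N}; {A}⁺ = {A} — none reach the full schema.
{B, L}⁺: B→N adds N; BLN→AJ adds A, J → {A, B, J, L, N}. Minimal: {L}⁺ = {L}; {B}⁺ = {B, N} — none reach the full schema.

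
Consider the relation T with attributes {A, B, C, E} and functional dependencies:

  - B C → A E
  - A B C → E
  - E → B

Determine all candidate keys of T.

{B, C}⁺: BC→AE adds A, E → {A, B, C, E}. Minimal: {C}⁺ = {C}; {B}⁺ = {B} — none reach the full schema.
{C, E}⁺: E→B adds B; BC→AE adds A → {A, B, C, E}. Minimal: {E}⁺ = {B, E}; {C}⁺ = {C} — none reach the full schema.

{B, C}, {C, E}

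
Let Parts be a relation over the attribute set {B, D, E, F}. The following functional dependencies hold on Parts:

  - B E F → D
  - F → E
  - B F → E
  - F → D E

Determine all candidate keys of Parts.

BF

Attributes B, F never appear on any right-hand side, so every candidate key must contain {B, F}.
{B, F}⁺ = {B, D, E, F}, which is all of the schema, so {B, F} is the only candidate key.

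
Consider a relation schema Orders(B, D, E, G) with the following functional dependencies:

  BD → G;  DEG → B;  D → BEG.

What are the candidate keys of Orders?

Attribute D never appears on the right-hand side of any dependency, so D must belong to every candidate key.
{D}⁺ = {B, D, E, G}, which is all of the schema, so {D} is the only candidate key.

(D)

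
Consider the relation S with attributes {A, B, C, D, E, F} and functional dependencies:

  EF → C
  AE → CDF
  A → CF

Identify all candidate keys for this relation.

{A, B, E}

{A, B, E}⁺: AE→CDF adds C, D, F → {A, B, C, D, E, F}. Minimal: {B, E}⁺ = {B, E}; {A, E}⁺ = {A, C, D, E, F}; {A, B}⁺ = {A, B, C, F} — none reach the full schema.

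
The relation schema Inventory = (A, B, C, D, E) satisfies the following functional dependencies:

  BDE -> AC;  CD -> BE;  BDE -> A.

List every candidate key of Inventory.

Attribute D never appears on the right-hand side of any dependency, so D must belong to every candidate key.
{D}⁺ = {D}, which is not all of the schema, so we must add further attributes.
{C, D}⁺: CD→BE adds B, E; BDE→A adds A → {A, B, C, D, E}. Minimal: {D}⁺ = {D}; {C}⁺ = {C} — none reach the full schema.
{B, D, E}⁺: BDE→AC adds A, C → {A, B, C, D, E}. Minimal: {D, E}⁺ = {D, E}; {B, E}⁺ = {B, E}; {B, D}⁺ = {B, D} — none reach the full schema.
Any other superkey contains one of these as a subset, so there are no further candidate keys.

(C, D); (B, D, E)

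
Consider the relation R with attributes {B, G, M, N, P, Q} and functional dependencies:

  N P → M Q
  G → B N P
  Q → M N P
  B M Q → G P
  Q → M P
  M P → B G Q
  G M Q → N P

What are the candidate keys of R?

{G}, {Q}, {M, P}, {N, P}

{G}⁺: G→BNP adds B, N, P; NP→MQ adds M, Q → {B, G, M, N, P, Q}.
{Q}⁺: Q→MNP adds M, N, P; MP→BGQ adds B, G → {B, G, M, N, P, Q}.
{M, P}⁺: MP→BGQ adds B, G, Q; GMQ→NP adds N → {B, G, M, N, P, Q}.
{N, P}⁺: NP→MQ adds M, Q; MP→BGQ adds B, G → {B, G, M, N, P, Q}.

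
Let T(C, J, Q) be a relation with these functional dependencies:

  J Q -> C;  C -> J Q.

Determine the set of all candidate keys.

{C}; {J, Q}

{C}⁺: C→JQ adds J, Q → {C, J, Q}.
{J, Q}⁺: JQ→C adds C → {C, J, Q}. Minimal: {Q}⁺ = {Q}; {J}⁺ = {J} — none reach the full schema.
Any other superkey contains one of these as a subset, so there are no further candidate keys.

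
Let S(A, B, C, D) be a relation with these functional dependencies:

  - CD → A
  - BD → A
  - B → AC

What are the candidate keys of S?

Attributes B, D never appear on any right-hand side, so every candidate key must contain {B, D}.
{B, D}⁺ = {A, B, C, D}, which is all of the schema, so {B, D} is the only candidate key.

{B, D}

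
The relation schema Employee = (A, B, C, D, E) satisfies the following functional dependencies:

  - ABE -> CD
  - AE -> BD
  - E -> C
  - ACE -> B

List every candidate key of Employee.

Attributes A, E never appear on any right-hand side, so every candidate key must contain {A, E}.
{A, E}⁺ = {A, B, C, D, E}, which is all of the schema, so {A, E} is the only candidate key.

{A, E}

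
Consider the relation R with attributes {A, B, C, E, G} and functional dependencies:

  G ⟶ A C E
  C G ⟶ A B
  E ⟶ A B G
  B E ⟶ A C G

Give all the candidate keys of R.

{E}⁺: E→ABG adds A, B, G; BE→ACG adds C → {A, B, C, E, G}.
{G}⁺: G→ACE adds A, C, E; CG→AB adds B → {A, B, C, E, G}.

E; G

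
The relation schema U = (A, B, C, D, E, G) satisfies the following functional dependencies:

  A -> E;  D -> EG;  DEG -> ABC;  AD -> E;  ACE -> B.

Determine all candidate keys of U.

Attribute D never appears on the right-hand side of any dependency, so D must belong to every candidate key.
{D}⁺ = {A, B, C, D, E, G}, which is all of the schema, so {D} is the only candidate key.

{D}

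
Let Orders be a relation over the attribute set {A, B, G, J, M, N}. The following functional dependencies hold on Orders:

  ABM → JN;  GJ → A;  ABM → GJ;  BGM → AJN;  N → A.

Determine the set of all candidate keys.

Attributes B, M never appear on any right-hand side, so every candidate key must contain {B, M}.
{B, M}⁺ = {B, M}, which is not all of the schema, so we must add further attributes.
{A, B, M}⁺: ABM→JN adds J, N; ABM→GJ adds G → {A, B, G, J, M, N}.
{B, G, M}⁺: BGM→AJN adds A, J, N → {A, B, G, J, M, N}.
{B, M, N}⁺: N→A adds A; ABM→JN adds J; ABM→GJ adds G → {A, B, G, J, M, N}.

ABM; BGM; BMN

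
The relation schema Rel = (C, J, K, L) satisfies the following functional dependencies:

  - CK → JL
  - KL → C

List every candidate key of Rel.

Attribute K never appears on the right-hand side of any dependency, so K must belong to every candidate key.
{K}⁺ = {K}, which is not all of the schema, so we must add further attributes.
{C, K}⁺: CK→JL adds J, L → {C, J, K, L}. Minimal: {K}⁺ = {K}; {C}⁺ = {C} — none reach the full schema.
{K, L}⁺: KL→C adds C; CK→JL adds J → {C, J, K, L}. Minimal: {L}⁺ = {L}; {K}⁺ = {K} — none reach the full schema.

(C, K), (K, L)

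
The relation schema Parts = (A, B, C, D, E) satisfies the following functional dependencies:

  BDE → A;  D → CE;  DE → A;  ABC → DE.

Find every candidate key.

Attribute B never appears on the right-hand side of any dependency, so B must belong to every candidate key.
{B}⁺ = {B}, which is not all of the schema, so we must add further attributes.
{B, D}⁺: D→CE adds C, E; DE→A adds A → {A, B, C, D, E}. Minimal: {D}⁺ = {A, C, D, E}; {B}⁺ = {B} — none reach the full schema.
{A, B, C}⁺: ABC→DE adds D, E → {A, B, C, D, E}. Minimal: {B, C}⁺ = {B, C}; {A, C}⁺ = {A, C}; {A, B}⁺ = {A, B} — none reach the full schema.

(B, D), (A, B, C)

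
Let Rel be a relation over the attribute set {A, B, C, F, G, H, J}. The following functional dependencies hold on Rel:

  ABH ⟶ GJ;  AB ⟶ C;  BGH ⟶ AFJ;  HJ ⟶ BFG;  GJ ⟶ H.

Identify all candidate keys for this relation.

{G, J}, {H, J}, {A, B, H}, {B, G, H}

{G, J}⁺: GJ→H adds H; HJ→BFG adds B, F; BGH→AFJ adds A; AB→C adds C → {A, B, C, F, G, H, J}.
{H, J}⁺: HJ→BFG adds B, F, G; BGH→AFJ adds A; AB→C adds C → {A, B, C, F, G, H, J}.
{A, B, H}⁺: ABH→GJ adds G, J; AB→C adds C; BGH→AFJ adds F → {A, B, C, F, G, H, J}.
{B, G, H}⁺: BGH→AFJ adds A, F, J; AB→C adds C → {A, B, C, F, G, H, J}.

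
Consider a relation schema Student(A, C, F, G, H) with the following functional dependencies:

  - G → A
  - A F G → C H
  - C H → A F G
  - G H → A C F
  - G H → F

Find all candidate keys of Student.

{C, H}⁺: CH→AFG adds A, F, G → {A, C, F, G, H}. Minimal: {H}⁺ = {H}; {C}⁺ = {C} — none reach the full schema.
{F, G}⁺: G→A adds A; AFG→CH adds C, H → {A, C, F, G, H}. Minimal: {G}⁺ = {A, G}; {F}⁺ = {F} — none reach the full schema.
{G, H}⁺: G→A adds A; GH→ACF adds C, F → {A, C, F, G, H}. Minimal: {H}⁺ = {H}; {G}⁺ = {A, G} — none reach the full schema.

{C, H}, {F, G}, {G, H}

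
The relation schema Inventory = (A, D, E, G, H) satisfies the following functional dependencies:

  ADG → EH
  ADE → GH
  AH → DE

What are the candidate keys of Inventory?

(A, H); (A, D, E); (A, D, G)

Attribute A never appears on the right-hand side of any dependency, so A must belong to every candidate key.
{A}⁺ = {A}, which is not all of the schema, so we must add further attributes.
{A, H}⁺: AH→DE adds D, E; ADE→GH adds G → {A, D, E, G, H}. Minimal: {H}⁺ = {H}; {A}⁺ = {A} — none reach the full schema.
{A, D, E}⁺: ADE→GH adds G, H → {A, D, E, G, H}. Minimal: {D, E}⁺ = {D, E}; {A, E}⁺ = {A, E}; {A, D}⁺ = {A, D} — none reach the full schema.
{A, D, G}⁺: ADG→EH adds E, H → {A, D, E, G, H}. Minimal: {D, G}⁺ = {D, G}; {A, G}⁺ = {A, G}; {A, D}⁺ = {A, D} — none reach the full schema.
Any other superkey contains one of these as a subset, so there are no further candidate keys.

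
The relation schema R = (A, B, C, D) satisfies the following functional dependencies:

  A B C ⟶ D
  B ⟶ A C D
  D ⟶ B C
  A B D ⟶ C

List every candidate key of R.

{B}⁺: B→ACD adds A, C, D → {A, B, C, D}.
{D}⁺: D→BC adds B, C; B→ACD adds A → {A, B, C, D}.
Any other superkey contains one of these as a subset, so there are no further candidate keys.

B, D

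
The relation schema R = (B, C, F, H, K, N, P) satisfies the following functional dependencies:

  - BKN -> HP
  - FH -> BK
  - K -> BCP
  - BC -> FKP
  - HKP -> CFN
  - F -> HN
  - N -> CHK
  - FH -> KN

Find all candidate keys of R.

F, K, N, BC

{F}⁺: F→HN adds H, N; N→CHK adds C, K; FH→BK adds B; K→BCP adds P → {B, C, F, H, K, N, P}.
{K}⁺: K→BCP adds B, C, P; BC→FKP adds F; F→HN adds H, N → {B, C, F, H, K, N, P}.
{N}⁺: N→CHK adds C, H, K; K→BCP adds B, P; BC→FKP adds F → {B, C, F, H, K, N, P}.
{B, C}⁺: BC→FKP adds F, K, P; F→HN adds H, N → {B, C, F, H, K, N, P}. Minimal: {C}⁺ = {C}; {B}⁺ = {B} — none reach the full schema.
Any other superkey contains one of these as a subset, so there are no further candidate keys.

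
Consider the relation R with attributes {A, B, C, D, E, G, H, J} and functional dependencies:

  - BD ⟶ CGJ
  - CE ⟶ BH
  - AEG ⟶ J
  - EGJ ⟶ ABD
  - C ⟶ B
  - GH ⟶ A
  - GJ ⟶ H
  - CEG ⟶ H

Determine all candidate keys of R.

{A, E, G}; {B, D, E}; {C, D, E}; {C, E, G}; {E, G, H}; {E, G, J}

Attribute E never appears on the right-hand side of any dependency, so E must belong to every candidate key.
{E}⁺ = {E}, which is not all of the schema, so we must add further attributes.
{A, E, G}⁺: AEG→J adds J; EGJ→ABD adds B, D; GJ→H adds H; BD→CGJ adds C → {A, B, C, D, E, G, H, J}. Minimal: {E, G}⁺ = {E, G}; {A, G}⁺ = {A, G}; {A, E}⁺ = {A, E} — none reach the full schema.
{B, D, E}⁺: BD→CGJ adds C, G, J; CE→BH adds H; EGJ→ABD adds A → {A, B, C, D, E, G, H, J}. Minimal: {D, E}⁺ = {D, E}; {B, E}⁺ = {B, E}; {B, D}⁺ = {A, B, C, D, G, H, J} — none reach the full schema.
{C, D, E}⁺: CE→BH adds B, H; BD→CGJ adds G, J; EGJ→ABD adds A → {A, B, C, D, E, G, H, J}. Minimal: {D, E}⁺ = {D, E}; {C, E}⁺ = {B, C, E, H}; {C, D}⁺ = {A, B, C, D, G, H, J} — none reach the full schema.
{C, E, G}⁺: CE→BH adds B, H; GH→A adds A; AEG→J adds J; EGJ→ABD adds D → {A, B, C, D, E, G, H, J}. Minimal: {E, G}⁺ = {E, G}; {C, G}⁺ = {B, C, G}; {C, E}⁺ = {B, C, E, H} — none reach the full schema.
{E, G, H}⁺: GH→A adds A; AEG→J adds J; EGJ→ABD adds B, D; BD→CGJ adds C → {A, B, C, D, E, G, H, J}. Minimal: {G, H}⁺ = {A, G, H}; {E, H}⁺ = {E, H}; {E, G}⁺ = {E, G} — none reach the full schema.
{E, G, J}⁺: EGJ→ABD adds A, B, D; GJ→H adds H; BD→CGJ adds C → {A, B, C, D, E, G, H, J}. Minimal: {G, J}⁺ = {A, G, H, J}; {E, J}⁺ = {E, J}; {E, G}⁺ = {E, G} — none reach the full schema.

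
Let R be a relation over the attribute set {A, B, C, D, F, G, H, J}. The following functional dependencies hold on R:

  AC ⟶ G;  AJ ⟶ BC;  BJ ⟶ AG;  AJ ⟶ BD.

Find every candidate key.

Attributes F, H, J never appear on any right-hand side, so every candidate key must contain {F, H, J}.
{F, H, J}⁺ = {F, H, J}, which is not all of the schema, so we must add further attributes.
{A, F, H, J}⁺: AJ→BC adds B, C; BJ→AG adds G; AJ→BD adds D → {A, B, C, D, F, G, H, J}. Minimal: {F, H, J}⁺ = {F, H, J}; {A, H, J}⁺ = {A, B, C, D, G, H, J}; {A, F, J}⁺ = {A, B, C, D, F, G, J}; … — none reach the full schema.
{B, F, H, J}⁺: BJ→AG adds A, G; AJ→BD adds D; AJ→BC adds C → {A, B, C, D, F, G, H, J}. Minimal: {F, H, J}⁺ = {F, H, J}; {B, H, J}⁺ = {A, B, C, D, G, H, J}; {B, F, J}⁺ = {A, B, C, D, F, G, J}; … — none reach the full schema.

(A, F, H, J), (B, F, H, J)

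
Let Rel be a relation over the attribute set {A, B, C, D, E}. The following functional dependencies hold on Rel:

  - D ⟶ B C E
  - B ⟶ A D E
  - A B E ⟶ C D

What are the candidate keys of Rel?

{B}⁺: B→ADE adds A, D, E; ABE→CD adds C → {A, B, C, D, E}.
{D}⁺: D→BCE adds B, C, E; B→ADE adds A → {A, B, C, D, E}.
Any other superkey contains one of these as a subset, so there are no further candidate keys.

{B}, {D}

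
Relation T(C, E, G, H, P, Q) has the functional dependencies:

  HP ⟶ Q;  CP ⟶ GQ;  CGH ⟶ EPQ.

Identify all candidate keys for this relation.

(C, G, H), (C, H, P)

Attributes C, H never appear on any right-hand side, so every candidate key must contain {C, H}.
{C, H}⁺ = {C, H}, which is not all of the schema, so we must add further attributes.
{C, G, H}⁺: CGH→EPQ adds E, P, Q → {C, E, G, H, P, Q}. Minimal: {G, H}⁺ = {G, H}; {C, H}⁺ = {C, H}; {C, G}⁺ = {C, G} — none reach the full schema.
{C, H, P}⁺: HP→Q adds Q; CP→GQ adds G; CGH→EPQ adds E → {C, E, G, H, P, Q}. Minimal: {H, P}⁺ = {H, P, Q}; {C, P}⁺ = {C, G, P, Q}; {C, H}⁺ = {C, H} — none reach the full schema.
Any other superkey contains one of these as a subset, so there are no further candidate keys.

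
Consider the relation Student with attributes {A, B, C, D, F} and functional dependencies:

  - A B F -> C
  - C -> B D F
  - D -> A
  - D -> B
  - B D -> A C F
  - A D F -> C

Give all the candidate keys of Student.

C, D, ABF

{C}⁺: C→BDF adds B, D, F; D→A adds A → {A, B, C, D, F}.
{D}⁺: D→A adds A; D→B adds B; BD→ACF adds C, F → {A, B, C, D, F}.
{A, B, F}⁺: ABF→C adds C; C→BDF adds D → {A, B, C, D, F}. Minimal: {B, F}⁺ = {B, F}; {A, F}⁺ = {A, F}; {A, B}⁺ = {A, B} — none reach the full schema.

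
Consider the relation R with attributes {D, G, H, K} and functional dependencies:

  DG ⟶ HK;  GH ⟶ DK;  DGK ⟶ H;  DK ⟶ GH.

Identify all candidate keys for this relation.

{D, G}⁺: DG→HK adds H, K → {D, G, H, K}. Minimal: {G}⁺ = {G}; {D}⁺ = {D} — none reach the full schema.
{D, K}⁺: DK→GH adds G, H → {D, G, H, K}. Minimal: {K}⁺ = {K}; {D}⁺ = {D} — none reach the full schema.
{G, H}⁺: GH→DK adds D, K → {D, G, H, K}. Minimal: {H}⁺ = {H}; {G}⁺ = {G} — none reach the full schema.

{D, G}; {D, K}; {G, H}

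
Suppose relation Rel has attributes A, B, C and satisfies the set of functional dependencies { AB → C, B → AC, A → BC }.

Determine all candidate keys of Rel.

{A}; {B}

{A}⁺: A→BC adds B, C → {A, B, C}.
{B}⁺: B→AC adds A, C → {A, B, C}.
Any other superkey contains one of these as a subset, so there are no further candidate keys.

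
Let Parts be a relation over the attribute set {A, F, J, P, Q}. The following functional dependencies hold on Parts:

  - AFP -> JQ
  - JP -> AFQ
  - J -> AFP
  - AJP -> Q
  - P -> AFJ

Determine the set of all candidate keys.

{J}; {P}

{J}⁺: J→AFP adds A, F, P; AJP→Q adds Q → {A, F, J, P, Q}.
{P}⁺: P→AFJ adds A, F, J; AFP→JQ adds Q → {A, F, J, P, Q}.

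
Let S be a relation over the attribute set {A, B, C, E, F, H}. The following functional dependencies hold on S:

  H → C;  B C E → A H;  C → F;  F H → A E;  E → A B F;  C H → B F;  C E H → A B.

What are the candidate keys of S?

{H}, {C, E}

{H}⁺: H→C adds C; C→F adds F; FH→AE adds A, E; E→ABF adds B → {A, B, C, E, F, H}.
{C, E}⁺: C→F adds F; E→ABF adds A, B; BCE→AH adds H → {A, B, C, E, F, H}.
Any other superkey contains one of these as a subset, so there are no further candidate keys.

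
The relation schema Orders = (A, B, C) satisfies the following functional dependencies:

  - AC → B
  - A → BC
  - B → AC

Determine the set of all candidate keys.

{A}⁺: A→BC adds B, C → {A, B, C}.
{B}⁺: B→AC adds A, C → {A, B, C}.
Any other superkey contains one of these as a subset, so there are no further candidate keys.

(A), (B)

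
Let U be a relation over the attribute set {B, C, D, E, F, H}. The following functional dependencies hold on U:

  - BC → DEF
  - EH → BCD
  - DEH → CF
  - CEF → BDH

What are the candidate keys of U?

{B, C}⁺: BC→DEF adds D, E, F; CEF→BDH adds H → {B, C, D, E, F, H}. Minimal: {C}⁺ = {C}; {B}⁺ = {B} — none reach the full schema.
{E, H}⁺: EH→BCD adds B, C, D; DEH→CF adds F → {B, C, D, E, F, H}. Minimal: {H}⁺ = {H}; {E}⁺ = {E} — none reach the full schema.
{C, E, F}⁺: CEF→BDH adds B, D, H → {B, C, D, E, F, H}. Minimal: {E, F}⁺ = {E, F}; {C, F}⁺ = {C, F}; {C, E}⁺ = {C, E} — none reach the full schema.
Any other superkey contains one of these as a subset, so there are no further candidate keys.

BC, EH, CEF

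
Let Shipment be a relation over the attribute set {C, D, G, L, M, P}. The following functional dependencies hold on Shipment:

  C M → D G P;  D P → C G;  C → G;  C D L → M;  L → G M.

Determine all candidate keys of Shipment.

{C, L}, {D, L, P}

Attribute L never appears on the right-hand side of any dependency, so L must belong to every candidate key.
{L}⁺ = {G, L, M}, which is not all of the schema, so we must add further attributes.
{C, L}⁺: C→G adds G; L→GM adds M; CM→DGP adds D, P → {C, D, G, L, M, P}. Minimal: {L}⁺ = {G, L, M}; {C}⁺ = {C, G} — none reach the full schema.
{D, L, P}⁺: DP→CG adds C, G; CDL→M adds M → {C, D, G, L, M, P}. Minimal: {L, P}⁺ = {G, L, M, P}; {D, P}⁺ = {C, D, G, P}; {D, L}⁺ = {D, G, L, M} — none reach the full schema.
Any other superkey contains one of these as a subset, so there are no further candidate keys.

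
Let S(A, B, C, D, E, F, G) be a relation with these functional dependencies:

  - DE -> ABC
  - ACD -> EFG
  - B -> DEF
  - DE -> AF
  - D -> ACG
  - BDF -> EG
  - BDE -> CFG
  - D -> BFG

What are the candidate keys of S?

{B}, {D}

{B}⁺: B→DEF adds D, E, F; DE→AF adds A; D→ACG adds C, G → {A, B, C, D, E, F, G}.
{D}⁺: D→ACG adds A, C, G; D→BFG adds B, F; ACD→EFG adds E → {A, B, C, D, E, F, G}.
Any other superkey contains one of these as a subset, so there are no further candidate keys.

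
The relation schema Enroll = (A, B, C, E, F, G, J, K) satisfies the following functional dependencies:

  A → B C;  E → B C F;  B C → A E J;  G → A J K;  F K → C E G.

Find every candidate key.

{G}, {A, K}, {E, K}, {F, K}, {B, C, K}

{G}⁺: G→AJK adds A, J, K; A→BC adds B, C; BC→AEJ adds E; E→BCF adds F → {A, B, C, E, F, G, J, K}.
{A, K}⁺: A→BC adds B, C; BC→AEJ adds E, J; E→BCF adds F; FK→CEG adds G → {A, B, C, E, F, G, J, K}. Minimal: {K}⁺ = {K}; {A}⁺ = {A, B, C, E, F, J} — none reach the full schema.
{E, K}⁺: E→BCF adds B, C, F; BC→AEJ adds A, J; FK→CEG adds G → {A, B, C, E, F, G, J, K}. Minimal: {K}⁺ = {K}; {E}⁺ = {A, B, C, E, F, J} — none reach the full schema.
{F, K}⁺: FK→CEG adds C, E, G; E→BCF adds B; BC→AEJ adds A, J → {A, B, C, E, F, G, J, K}. Minimal: {K}⁺ = {K}; {F}⁺ = {F} — none reach the full schema.
{B, C, K}⁺: BC→AEJ adds A, E, J; E→BCF adds F; FK→CEG adds G → {A, B, C, E, F, G, J, K}. Minimal: {C, K}⁺ = {C, K}; {B, K}⁺ = {B, K}; {B, C}⁺ = {A, B, C, E, F, J} — none reach the full schema.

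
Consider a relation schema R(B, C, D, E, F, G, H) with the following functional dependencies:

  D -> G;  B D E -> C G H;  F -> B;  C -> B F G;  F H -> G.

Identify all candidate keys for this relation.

{B, D, E}, {C, D, E}, {D, E, F}

Attributes D, E never appear on any right-hand side, so every candidate key must contain {D, E}.
{D, E}⁺ = {D, E, G}, which is not all of the schema, so we must add further attributes.
{B, D, E}⁺: D→G adds G; BDE→CGH adds C, H; C→BFG adds F → {B, C, D, E, F, G, H}. Minimal: {D, E}⁺ = {D, E, G}; {B, E}⁺ = {B, E}; {B, D}⁺ = {B, D, G} — none reach the full schema.
{C, D, E}⁺: D→G adds G; C→BFG adds B, F; BDE→CGH adds H → {B, C, D, E, F, G, H}. Minimal: {D, E}⁺ = {D, E, G}; {C, E}⁺ = {B, C, E, F, G}; {C, D}⁺ = {B, C, D, F, G} — none reach the full schema.
{D, E, F}⁺: D→G adds G; F→B adds B; BDE→CGH adds C, H → {B, C, D, E, F, G, H}. Minimal: {E, F}⁺ = {B, E, F}; {D, F}⁺ = {B, D, F, G}; {D, E}⁺ = {D, E, G} — none reach the full schema.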